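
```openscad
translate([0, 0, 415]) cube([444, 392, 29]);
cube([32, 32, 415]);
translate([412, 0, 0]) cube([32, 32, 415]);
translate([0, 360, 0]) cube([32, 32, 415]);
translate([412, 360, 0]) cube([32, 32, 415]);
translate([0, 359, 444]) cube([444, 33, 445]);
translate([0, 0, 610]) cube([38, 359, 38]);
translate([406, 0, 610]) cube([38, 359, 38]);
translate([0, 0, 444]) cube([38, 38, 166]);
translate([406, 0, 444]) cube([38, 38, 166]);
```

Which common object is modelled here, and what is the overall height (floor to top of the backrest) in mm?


A chair. The overall height is 889 mm.

A slab on four corner posts with a tall panel at the back — a chair. The seat slab sits at z = 415 with thickness 29, and the 445 mm backrest starts at the seat top, so the overall height is 415 + 29 + 445 = 889 mm.


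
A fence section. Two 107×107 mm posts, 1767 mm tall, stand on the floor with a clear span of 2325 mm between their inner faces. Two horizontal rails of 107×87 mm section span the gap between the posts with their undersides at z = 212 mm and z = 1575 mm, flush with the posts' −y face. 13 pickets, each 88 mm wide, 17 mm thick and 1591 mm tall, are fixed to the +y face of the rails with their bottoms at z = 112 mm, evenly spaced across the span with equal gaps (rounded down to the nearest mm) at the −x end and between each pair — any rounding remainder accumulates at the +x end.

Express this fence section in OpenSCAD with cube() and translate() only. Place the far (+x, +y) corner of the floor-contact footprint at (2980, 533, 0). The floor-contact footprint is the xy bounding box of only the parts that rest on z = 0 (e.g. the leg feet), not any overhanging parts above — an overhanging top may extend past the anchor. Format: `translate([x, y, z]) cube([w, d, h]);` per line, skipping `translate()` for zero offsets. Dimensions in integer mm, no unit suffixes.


translate([441, 426, 0]) cube([107, 107, 1767]);
translate([2873, 426, 0]) cube([107, 107, 1767]);
translate([548, 426, 212]) cube([2325, 107, 87]);
translate([548, 426, 1575]) cube([2325, 107, 87]);
translate([632, 533, 112]) cube([88, 17, 1591]);
translate([804, 533, 112]) cube([88, 17, 1591]);
translate([976, 533, 112]) cube([88, 17, 1591]);
translate([1148, 533, 112]) cube([88, 17, 1591]);
translate([1320, 533, 112]) cube([88, 17, 1591]);
translate([1492, 533, 112]) cube([88, 17, 1591]);
translate([1664, 533, 112]) cube([88, 17, 1591]);
translate([1836, 533, 112]) cube([88, 17, 1591]);
translate([2008, 533, 112]) cube([88, 17, 1591]);
translate([2180, 533, 112]) cube([88, 17, 1591]);
translate([2352, 533, 112]) cube([88, 17, 1591]);
translate([2524, 533, 112]) cube([88, 17, 1591]);
translate([2696, 533, 112]) cube([88, 17, 1591]);


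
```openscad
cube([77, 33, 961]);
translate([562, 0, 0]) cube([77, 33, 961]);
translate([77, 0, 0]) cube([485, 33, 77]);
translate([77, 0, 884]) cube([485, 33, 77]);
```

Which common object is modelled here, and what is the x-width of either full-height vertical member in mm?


A picture frame. The border width is 77 mm.

Four thin pieces enclosing a rectangular opening — a picture frame. The two full-height stiles are 961 mm tall; the top rail sits at z = 884 and is 77 mm tall, so the border above the opening is 961 − 884 = 77 mm, matching the stile x-width.


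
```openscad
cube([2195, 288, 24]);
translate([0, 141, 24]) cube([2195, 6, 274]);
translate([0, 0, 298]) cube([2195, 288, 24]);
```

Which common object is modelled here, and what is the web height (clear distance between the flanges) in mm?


An I-beam. The web height is 274 mm.

Two wide flanges with a thin centred web — an I-beam. Overall 322 mm minus two 24 mm flanges gives a web of 322 − 2·24 = 274 mm.


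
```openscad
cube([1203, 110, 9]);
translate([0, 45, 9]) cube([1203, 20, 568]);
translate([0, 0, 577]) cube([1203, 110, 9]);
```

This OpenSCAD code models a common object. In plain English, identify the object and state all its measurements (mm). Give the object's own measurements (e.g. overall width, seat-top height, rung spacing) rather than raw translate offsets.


An I-beam lying along x, 1203 mm long. Overall section height 586 mm. Two flanges 110 mm wide (y) and 9 mm thick, one on the floor and one at the top; a web 20 mm thick runs between them, centred on the flange width.


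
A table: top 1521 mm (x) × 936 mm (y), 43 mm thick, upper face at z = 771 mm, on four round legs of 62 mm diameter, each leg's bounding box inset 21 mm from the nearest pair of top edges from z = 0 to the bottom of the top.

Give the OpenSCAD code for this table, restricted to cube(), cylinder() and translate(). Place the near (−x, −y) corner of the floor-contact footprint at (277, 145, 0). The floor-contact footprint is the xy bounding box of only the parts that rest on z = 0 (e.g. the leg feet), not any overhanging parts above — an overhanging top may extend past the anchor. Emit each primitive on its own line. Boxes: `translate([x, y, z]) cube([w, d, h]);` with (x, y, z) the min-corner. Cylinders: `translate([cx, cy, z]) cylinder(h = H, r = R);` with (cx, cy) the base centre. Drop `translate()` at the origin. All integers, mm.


translate([256, 124, 728]) cube([1521, 936, 43]);
translate([308, 176, 0]) cylinder(h = 728, r = 31);
translate([1725, 176, 0]) cylinder(h = 728, r = 31);
translate([308, 1008, 0]) cylinder(h = 728, r = 31);
translate([1725, 1008, 0]) cylinder(h = 728, r = 31);


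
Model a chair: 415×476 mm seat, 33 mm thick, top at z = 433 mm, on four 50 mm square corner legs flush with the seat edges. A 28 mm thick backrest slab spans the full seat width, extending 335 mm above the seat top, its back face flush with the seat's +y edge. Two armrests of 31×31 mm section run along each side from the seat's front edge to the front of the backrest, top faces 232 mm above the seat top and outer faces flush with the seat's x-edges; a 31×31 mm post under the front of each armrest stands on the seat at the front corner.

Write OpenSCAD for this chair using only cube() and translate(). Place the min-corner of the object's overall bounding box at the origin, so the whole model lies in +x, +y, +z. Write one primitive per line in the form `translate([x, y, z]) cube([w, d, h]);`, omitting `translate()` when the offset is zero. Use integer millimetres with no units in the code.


translate([0, 0, 400]) cube([415, 476, 33]);
cube([50, 50, 400]);
translate([365, 0, 0]) cube([50, 50, 400]);
translate([0, 426, 0]) cube([50, 50, 400]);
translate([365, 426, 0]) cube([50, 50, 400]);
translate([0, 448, 433]) cube([415, 28, 335]);
translate([0, 0, 634]) cube([31, 448, 31]);
translate([384, 0, 634]) cube([31, 448, 31]);
translate([0, 0, 433]) cube([31, 31, 201]);
translate([384, 0, 433]) cube([31, 31, 201]);


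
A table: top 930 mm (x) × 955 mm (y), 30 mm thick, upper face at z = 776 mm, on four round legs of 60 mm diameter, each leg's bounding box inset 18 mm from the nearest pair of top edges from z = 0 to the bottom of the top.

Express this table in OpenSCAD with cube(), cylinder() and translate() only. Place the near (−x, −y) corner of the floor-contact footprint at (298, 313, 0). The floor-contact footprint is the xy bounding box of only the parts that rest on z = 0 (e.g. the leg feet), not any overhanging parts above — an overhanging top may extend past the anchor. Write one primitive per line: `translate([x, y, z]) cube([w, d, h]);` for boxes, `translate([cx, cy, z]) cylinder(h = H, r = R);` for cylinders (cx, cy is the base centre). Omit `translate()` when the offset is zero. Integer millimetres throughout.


// leg_h = 776 - 30 = 746
translate([280, 295, 746]) cube([930, 955, 30]);
translate([328, 343, 0]) cylinder(h = 746, r = 30);
translate([1162, 343, 0]) cylinder(h = 746, r = 30);
translate([328, 1202, 0]) cylinder(h = 746, r = 30);
translate([1162, 1202, 0]) cylinder(h = 746, r = 30);


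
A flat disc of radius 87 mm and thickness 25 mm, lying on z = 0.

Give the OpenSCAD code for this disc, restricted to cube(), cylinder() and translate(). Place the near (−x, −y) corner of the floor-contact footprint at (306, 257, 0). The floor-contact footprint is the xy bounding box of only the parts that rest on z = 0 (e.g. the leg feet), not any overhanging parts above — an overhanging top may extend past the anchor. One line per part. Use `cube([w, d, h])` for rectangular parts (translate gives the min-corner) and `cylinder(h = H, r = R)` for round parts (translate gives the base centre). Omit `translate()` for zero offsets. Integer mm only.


translate([393, 344, 0]) cylinder(h = 25, r = 87);


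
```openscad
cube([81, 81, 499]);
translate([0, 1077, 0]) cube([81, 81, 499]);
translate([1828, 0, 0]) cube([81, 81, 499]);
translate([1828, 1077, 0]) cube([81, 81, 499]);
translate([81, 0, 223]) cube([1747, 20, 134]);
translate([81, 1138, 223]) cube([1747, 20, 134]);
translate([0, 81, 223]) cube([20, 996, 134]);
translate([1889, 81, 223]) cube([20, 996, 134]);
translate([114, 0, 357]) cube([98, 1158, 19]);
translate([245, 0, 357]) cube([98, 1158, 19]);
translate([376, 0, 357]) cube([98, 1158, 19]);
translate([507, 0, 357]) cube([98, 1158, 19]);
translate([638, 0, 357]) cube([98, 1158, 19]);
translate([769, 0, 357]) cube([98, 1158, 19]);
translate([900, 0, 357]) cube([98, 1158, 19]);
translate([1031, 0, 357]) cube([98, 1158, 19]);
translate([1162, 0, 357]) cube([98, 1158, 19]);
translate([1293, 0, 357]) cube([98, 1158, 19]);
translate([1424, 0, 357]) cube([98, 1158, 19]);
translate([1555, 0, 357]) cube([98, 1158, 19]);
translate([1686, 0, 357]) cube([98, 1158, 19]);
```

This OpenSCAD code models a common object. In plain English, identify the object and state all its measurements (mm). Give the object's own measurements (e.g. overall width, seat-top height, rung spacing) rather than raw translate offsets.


A bed frame 1909 mm long (x) by 1158 mm wide (y). Four 81×81 mm corner posts, 499 mm tall, at the corners of the footprint. Four rails of 20 mm thickness and 134 mm height run between adjacent posts with their undersides at z = 223 mm, their outer faces flush with the outside of the frame (the two x-running rails run between the posts' inner faces; the two y-running rails run between the posts' inner faces). 13 slats, each 98 mm wide (x) and 19 mm thick, lie across the top of the two x-running rails, running the full 1158 mm width of the frame in y; along x they sit between the end posts with a 33 mm gap after the −x posts and between neighbouring slats, leaving 44 mm before the +x posts.


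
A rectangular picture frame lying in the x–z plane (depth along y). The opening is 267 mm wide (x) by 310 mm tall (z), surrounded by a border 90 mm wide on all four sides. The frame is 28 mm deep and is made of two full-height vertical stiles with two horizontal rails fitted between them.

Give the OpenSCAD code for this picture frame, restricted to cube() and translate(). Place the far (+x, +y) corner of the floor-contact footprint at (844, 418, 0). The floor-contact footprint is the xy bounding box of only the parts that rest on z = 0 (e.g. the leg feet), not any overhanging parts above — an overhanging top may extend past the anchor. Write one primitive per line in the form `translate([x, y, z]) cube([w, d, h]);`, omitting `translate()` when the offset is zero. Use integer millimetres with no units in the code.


translate([397, 390, 0]) cube([90, 28, 490]);
translate([754, 390, 0]) cube([90, 28, 490]);
translate([487, 390, 0]) cube([267, 28, 90]);
translate([487, 390, 400]) cube([267, 28, 90]);


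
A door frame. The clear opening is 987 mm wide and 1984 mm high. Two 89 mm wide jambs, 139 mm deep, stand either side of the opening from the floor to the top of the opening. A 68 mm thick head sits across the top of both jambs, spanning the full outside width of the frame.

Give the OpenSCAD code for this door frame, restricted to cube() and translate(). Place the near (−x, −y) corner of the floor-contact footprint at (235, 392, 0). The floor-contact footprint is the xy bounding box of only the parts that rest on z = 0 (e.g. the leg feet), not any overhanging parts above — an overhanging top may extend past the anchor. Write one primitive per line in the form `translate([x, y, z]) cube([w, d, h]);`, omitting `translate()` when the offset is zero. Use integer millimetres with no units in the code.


translate([235, 392, 0]) cube([89, 139, 1984]);
translate([1311, 392, 0]) cube([89, 139, 1984]);
translate([235, 392, 1984]) cube([1165, 139, 68]);


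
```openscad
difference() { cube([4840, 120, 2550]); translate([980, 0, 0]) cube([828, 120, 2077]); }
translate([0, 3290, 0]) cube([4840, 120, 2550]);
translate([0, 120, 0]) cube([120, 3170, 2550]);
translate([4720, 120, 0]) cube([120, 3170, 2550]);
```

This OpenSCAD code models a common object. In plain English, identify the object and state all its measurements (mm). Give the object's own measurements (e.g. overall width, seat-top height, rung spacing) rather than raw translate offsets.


A single room: four walls, each 2550 mm tall and 120 mm thick, enclosing an outside footprint 4840×3410 mm (x × y), no floor or roof. The front and back walls (−y and +y sides) run the full x-width; the side walls fit between their inner faces. A door opening 828 mm wide and 2077 mm tall is cut through the front wall from the floor up, its −x edge 980 mm from the wall's −x end.


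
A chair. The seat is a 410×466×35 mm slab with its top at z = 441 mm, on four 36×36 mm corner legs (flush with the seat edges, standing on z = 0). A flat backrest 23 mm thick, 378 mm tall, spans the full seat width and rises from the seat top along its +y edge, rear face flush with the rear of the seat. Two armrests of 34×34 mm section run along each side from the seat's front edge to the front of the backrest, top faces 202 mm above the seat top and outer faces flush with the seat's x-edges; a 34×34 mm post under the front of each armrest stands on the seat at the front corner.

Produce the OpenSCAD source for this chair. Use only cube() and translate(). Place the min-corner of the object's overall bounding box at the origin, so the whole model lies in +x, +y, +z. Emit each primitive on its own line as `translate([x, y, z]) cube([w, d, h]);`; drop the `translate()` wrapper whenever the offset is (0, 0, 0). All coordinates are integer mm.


translate([0, 0, 406]) cube([410, 466, 35]);
cube([36, 36, 406]);
translate([374, 0, 0]) cube([36, 36, 406]);
translate([0, 430, 0]) cube([36, 36, 406]);
translate([374, 430, 0]) cube([36, 36, 406]);
translate([0, 443, 441]) cube([410, 23, 378]);
translate([0, 0, 609]) cube([34, 443, 34]);
translate([376, 0, 609]) cube([34, 443, 34]);
translate([0, 0, 441]) cube([34, 34, 168]);
translate([376, 0, 441]) cube([34, 34, 168]);


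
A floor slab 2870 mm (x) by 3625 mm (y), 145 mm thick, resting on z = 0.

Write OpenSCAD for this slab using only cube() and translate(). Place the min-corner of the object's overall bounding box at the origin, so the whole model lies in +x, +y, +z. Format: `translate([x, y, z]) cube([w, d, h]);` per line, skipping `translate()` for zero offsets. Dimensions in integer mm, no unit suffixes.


cube([2870, 3625, 145]);


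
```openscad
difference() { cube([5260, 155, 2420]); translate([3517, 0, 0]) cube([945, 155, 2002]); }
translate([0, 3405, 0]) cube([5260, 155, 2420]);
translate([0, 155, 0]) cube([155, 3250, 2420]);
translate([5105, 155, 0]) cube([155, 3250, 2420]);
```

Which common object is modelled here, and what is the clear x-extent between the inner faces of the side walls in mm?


A single room. The interior width is 4950 mm.

Four walls enclosing a rectangle with a door in the front wall — a room. Outside width 5260 minus two 155 mm walls gives 4950 mm.


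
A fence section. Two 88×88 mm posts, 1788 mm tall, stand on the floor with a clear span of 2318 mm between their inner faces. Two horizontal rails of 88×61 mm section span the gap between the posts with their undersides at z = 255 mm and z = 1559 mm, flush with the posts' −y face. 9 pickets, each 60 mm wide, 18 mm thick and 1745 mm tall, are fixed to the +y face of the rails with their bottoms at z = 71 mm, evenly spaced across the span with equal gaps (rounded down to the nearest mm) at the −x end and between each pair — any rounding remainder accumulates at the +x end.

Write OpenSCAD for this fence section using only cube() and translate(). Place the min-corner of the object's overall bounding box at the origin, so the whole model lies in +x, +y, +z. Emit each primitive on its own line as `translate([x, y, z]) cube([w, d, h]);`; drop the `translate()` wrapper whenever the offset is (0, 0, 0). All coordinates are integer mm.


cube([88, 88, 1788]);
translate([2406, 0, 0]) cube([88, 88, 1788]);
translate([88, 0, 255]) cube([2318, 88, 61]);
translate([88, 0, 1559]) cube([2318, 88, 61]);
translate([265, 88, 71]) cube([60, 18, 1745]);
translate([502, 88, 71]) cube([60, 18, 1745]);
translate([739, 88, 71]) cube([60, 18, 1745]);
translate([976, 88, 71]) cube([60, 18, 1745]);
translate([1213, 88, 71]) cube([60, 18, 1745]);
translate([1450, 88, 71]) cube([60, 18, 1745]);
translate([1687, 88, 71]) cube([60, 18, 1745]);
translate([1924, 88, 71]) cube([60, 18, 1745]);
translate([2161, 88, 71]) cube([60, 18, 1745]);


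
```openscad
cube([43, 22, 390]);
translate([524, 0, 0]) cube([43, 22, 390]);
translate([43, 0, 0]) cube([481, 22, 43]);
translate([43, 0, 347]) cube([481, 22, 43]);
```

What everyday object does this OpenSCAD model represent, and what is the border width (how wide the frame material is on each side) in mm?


A picture frame. The border width is 43 mm.

Four thin pieces enclosing a rectangular opening — a picture frame. The two full-height stiles are 390 mm tall; the top rail sits at z = 347 and is 43 mm tall, so the border above the opening is 390 − 347 = 43 mm, matching the stile x-width.


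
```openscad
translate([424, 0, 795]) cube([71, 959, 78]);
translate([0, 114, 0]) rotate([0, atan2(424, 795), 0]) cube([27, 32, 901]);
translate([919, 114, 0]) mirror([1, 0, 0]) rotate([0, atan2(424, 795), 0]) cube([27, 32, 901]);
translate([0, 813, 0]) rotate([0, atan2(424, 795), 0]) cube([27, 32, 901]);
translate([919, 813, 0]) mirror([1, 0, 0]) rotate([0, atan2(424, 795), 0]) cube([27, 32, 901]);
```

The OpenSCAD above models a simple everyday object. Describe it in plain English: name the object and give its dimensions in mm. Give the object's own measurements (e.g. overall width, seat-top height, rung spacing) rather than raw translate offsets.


A sawhorse. A 71×959×78 mm beam (x, y, z) sits on two A-frame leg pairs. Each pair is two raked legs of 27×32 mm section (32 mm along y) splaying symmetrically in x. Each leg rises 795 mm vertically over 424 mm of horizontal reach and is 901 mm long along its own axis. Every leg's outer bottom edge rests on the floor and its outer top edge meets a bottom edge of the beam — the left legs (tilting toward +x) meet the beam's −x bottom edge, the right legs (their mirror images, tilting toward −x) meet its +x bottom edge — so the leg tops tuck under the beam, the beam's underside is 795 mm above the floor, and the feet are 919 mm apart outside-to-outside with the beam centred between them. The two leg pairs are set in 114 mm from either end of the beam.


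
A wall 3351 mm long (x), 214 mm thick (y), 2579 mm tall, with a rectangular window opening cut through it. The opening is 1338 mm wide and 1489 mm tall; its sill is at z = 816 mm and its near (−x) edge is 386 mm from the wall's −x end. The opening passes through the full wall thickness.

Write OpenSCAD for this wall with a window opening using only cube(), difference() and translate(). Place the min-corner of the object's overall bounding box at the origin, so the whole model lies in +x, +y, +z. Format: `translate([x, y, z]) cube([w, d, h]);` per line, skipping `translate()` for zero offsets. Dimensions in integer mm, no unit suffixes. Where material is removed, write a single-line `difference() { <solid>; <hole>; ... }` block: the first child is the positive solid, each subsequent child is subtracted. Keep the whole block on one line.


difference() { cube([3351, 214, 2579]); translate([386, 0, 816]) cube([1338, 214, 1489]); }


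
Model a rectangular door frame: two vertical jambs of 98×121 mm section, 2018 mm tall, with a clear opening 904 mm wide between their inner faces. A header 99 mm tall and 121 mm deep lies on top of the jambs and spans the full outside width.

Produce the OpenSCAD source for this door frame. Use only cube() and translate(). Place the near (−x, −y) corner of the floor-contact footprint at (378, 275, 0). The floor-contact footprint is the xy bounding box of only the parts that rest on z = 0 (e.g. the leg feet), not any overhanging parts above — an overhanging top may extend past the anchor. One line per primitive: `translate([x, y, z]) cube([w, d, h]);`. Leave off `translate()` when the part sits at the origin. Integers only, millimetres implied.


translate([378, 275, 0]) cube([98, 121, 2018]);
translate([1380, 275, 0]) cube([98, 121, 2018]);
translate([378, 275, 2018]) cube([1100, 121, 99]);


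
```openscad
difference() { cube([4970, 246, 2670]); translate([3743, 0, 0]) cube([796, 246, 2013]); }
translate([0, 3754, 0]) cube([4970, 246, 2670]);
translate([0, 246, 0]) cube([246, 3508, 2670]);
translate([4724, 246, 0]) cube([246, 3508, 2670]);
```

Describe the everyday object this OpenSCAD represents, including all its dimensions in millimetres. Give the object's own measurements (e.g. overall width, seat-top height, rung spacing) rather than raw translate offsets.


A single room: four walls, each 2670 mm tall and 246 mm thick, enclosing an outside footprint 4970×4000 mm (x × y), no floor or roof. The front and back walls (−y and +y sides) run the full x-width; the side walls fit between their inner faces. A door opening 796 mm wide and 2013 mm tall is cut through the front wall from the floor up, its −x edge 3743 mm from the wall's −x end.


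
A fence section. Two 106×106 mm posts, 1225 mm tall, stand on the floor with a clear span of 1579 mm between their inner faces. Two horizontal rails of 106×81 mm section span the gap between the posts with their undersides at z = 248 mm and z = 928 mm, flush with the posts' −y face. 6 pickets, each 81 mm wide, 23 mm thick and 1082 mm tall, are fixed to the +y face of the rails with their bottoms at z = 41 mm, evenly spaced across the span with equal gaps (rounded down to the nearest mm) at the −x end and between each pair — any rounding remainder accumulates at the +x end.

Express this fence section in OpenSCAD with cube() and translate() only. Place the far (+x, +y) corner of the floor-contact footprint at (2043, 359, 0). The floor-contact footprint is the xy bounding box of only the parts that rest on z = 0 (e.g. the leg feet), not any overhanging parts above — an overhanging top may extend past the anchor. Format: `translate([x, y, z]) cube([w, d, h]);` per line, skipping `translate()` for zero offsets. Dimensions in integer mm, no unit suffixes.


translate([252, 253, 0]) cube([106, 106, 1225]);
translate([1937, 253, 0]) cube([106, 106, 1225]);
translate([358, 253, 248]) cube([1579, 106, 81]);
translate([358, 253, 928]) cube([1579, 106, 81]);
translate([514, 359, 41]) cube([81, 23, 1082]);
translate([751, 359, 41]) cube([81, 23, 1082]);
translate([988, 359, 41]) cube([81, 23, 1082]);
translate([1225, 359, 41]) cube([81, 23, 1082]);
translate([1462, 359, 41]) cube([81, 23, 1082]);
translate([1699, 359, 41]) cube([81, 23, 1082]);


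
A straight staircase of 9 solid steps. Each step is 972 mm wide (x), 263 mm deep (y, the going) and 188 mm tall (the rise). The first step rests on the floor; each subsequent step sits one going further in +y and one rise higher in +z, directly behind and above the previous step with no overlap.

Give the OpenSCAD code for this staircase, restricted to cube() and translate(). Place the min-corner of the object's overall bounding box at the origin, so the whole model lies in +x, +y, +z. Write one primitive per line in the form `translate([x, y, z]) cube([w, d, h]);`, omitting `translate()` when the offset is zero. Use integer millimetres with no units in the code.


cube([972, 263, 188]);
translate([0, 263, 188]) cube([972, 263, 188]);
translate([0, 526, 376]) cube([972, 263, 188]);
translate([0, 789, 564]) cube([972, 263, 188]);
translate([0, 1052, 752]) cube([972, 263, 188]);
translate([0, 1315, 940]) cube([972, 263, 188]);
translate([0, 1578, 1128]) cube([972, 263, 188]);
translate([0, 1841, 1316]) cube([972, 263, 188]);
translate([0, 2104, 1504]) cube([972, 263, 188]);


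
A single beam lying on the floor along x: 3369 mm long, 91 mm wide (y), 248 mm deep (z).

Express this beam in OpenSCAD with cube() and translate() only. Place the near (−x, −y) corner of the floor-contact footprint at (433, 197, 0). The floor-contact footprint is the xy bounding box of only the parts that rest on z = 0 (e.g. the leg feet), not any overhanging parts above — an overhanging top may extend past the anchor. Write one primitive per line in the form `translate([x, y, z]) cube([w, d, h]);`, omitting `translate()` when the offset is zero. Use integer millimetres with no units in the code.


translate([433, 197, 0]) cube([3369, 91, 248]);


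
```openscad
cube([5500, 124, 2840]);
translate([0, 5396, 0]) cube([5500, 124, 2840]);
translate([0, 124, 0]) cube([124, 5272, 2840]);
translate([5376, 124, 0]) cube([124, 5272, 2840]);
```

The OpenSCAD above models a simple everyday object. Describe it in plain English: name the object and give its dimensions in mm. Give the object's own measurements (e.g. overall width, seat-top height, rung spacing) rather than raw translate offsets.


The wall frame of a small rectangular building: four walls, each 2840 mm tall and 124 mm thick, enclosing a footprint 5500 mm (x) by 5520 mm (y) outside-to-outside, with no floor or roof. The front and back walls (the −y and +y sides) span the full width; the two side walls fit between them.


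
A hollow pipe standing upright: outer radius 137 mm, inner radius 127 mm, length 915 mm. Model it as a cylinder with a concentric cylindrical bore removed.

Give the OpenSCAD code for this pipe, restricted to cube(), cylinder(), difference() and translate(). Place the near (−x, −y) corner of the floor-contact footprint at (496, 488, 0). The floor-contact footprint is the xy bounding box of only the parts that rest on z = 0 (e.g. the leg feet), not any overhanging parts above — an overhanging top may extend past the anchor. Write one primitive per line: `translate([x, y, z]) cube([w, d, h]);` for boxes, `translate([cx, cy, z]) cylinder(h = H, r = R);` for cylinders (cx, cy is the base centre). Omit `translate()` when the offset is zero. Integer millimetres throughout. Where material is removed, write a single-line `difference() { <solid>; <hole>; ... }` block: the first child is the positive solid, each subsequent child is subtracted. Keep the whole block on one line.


difference() { translate([633, 625, 0]) cylinder(h = 915, r = 137); translate([633, 625, 0]) cylinder(h = 915, r = 127); }


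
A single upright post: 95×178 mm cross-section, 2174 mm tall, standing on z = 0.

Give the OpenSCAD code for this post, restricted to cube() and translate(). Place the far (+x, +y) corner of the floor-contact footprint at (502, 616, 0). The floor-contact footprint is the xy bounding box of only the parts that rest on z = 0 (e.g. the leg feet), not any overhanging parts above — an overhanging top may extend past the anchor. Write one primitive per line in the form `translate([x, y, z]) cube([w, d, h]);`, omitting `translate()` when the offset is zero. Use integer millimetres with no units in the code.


translate([407, 438, 0]) cube([95, 178, 2174]);


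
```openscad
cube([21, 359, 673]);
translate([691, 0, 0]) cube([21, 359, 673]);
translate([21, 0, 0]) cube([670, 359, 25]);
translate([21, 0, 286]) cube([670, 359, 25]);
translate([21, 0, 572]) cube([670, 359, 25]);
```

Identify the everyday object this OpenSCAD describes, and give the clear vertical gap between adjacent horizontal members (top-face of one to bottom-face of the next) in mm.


A bookshelf. The clear shelf gap is 261 mm.

Two tall side panels with 3 horizontal boards between them — a bookshelf. The first two shelf undersides are at z = 0 and z = 286; with shelf thickness 25, the clear gap is 286 − 0 − 25 = 261 mm.


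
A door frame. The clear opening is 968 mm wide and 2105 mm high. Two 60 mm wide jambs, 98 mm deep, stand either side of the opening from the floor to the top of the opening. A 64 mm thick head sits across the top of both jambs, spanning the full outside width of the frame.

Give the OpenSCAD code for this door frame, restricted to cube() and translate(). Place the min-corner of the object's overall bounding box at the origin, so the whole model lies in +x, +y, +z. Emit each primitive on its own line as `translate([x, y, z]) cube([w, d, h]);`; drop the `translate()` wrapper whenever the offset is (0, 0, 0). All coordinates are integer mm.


cube([60, 98, 2105]);
translate([1028, 0, 0]) cube([60, 98, 2105]);
translate([0, 0, 2105]) cube([1088, 98, 64]);


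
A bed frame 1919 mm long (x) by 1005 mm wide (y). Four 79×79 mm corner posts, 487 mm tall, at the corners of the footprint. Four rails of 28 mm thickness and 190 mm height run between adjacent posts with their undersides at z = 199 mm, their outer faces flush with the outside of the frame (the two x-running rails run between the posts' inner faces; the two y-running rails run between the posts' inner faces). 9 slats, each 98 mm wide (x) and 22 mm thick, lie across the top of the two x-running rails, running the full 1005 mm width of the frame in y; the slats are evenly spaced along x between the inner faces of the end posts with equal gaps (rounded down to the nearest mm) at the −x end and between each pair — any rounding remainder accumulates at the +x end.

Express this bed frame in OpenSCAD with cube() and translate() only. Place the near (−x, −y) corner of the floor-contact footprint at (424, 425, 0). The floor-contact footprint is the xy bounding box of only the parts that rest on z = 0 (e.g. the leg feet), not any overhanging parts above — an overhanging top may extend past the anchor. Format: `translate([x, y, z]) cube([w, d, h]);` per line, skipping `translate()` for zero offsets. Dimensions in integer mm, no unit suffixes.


// slat z = rail_z + rail_h = 199 + 190 = 389
// slat gap = ⌊(1761 − 9·98) / 10⌋ = 87
translate([424, 425, 0]) cube([79, 79, 487]);
translate([424, 1351, 0]) cube([79, 79, 487]);
translate([2264, 425, 0]) cube([79, 79, 487]);
translate([2264, 1351, 0]) cube([79, 79, 487]);
translate([503, 425, 199]) cube([1761, 28, 190]);
translate([503, 1402, 199]) cube([1761, 28, 190]);
translate([424, 504, 199]) cube([28, 847, 190]);
translate([2315, 504, 199]) cube([28, 847, 190]);
translate([590, 425, 389]) cube([98, 1005, 22]);
translate([775, 425, 389]) cube([98, 1005, 22]);
translate([960, 425, 389]) cube([98, 1005, 22]);
translate([1145, 425, 389]) cube([98, 1005, 22]);
translate([1330, 425, 389]) cube([98, 1005, 22]);
translate([1515, 425, 389]) cube([98, 1005, 22]);
translate([1700, 425, 389]) cube([98, 1005, 22]);
translate([1885, 425, 389]) cube([98, 1005, 22]);
translate([2070, 425, 389]) cube([98, 1005, 22]);


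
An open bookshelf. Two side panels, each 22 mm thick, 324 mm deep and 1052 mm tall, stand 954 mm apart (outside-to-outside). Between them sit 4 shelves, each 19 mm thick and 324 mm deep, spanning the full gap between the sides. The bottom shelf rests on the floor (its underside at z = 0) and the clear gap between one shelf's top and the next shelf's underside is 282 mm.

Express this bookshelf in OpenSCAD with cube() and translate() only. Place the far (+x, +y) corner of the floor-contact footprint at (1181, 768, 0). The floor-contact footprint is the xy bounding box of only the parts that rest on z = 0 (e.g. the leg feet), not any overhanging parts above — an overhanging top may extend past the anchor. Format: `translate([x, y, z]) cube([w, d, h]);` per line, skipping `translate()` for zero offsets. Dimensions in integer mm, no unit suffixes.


translate([227, 444, 0]) cube([22, 324, 1052]);
translate([1159, 444, 0]) cube([22, 324, 1052]);
translate([249, 444, 0]) cube([910, 324, 19]);
translate([249, 444, 301]) cube([910, 324, 19]);
translate([249, 444, 602]) cube([910, 324, 19]);
translate([249, 444, 903]) cube([910, 324, 19]);


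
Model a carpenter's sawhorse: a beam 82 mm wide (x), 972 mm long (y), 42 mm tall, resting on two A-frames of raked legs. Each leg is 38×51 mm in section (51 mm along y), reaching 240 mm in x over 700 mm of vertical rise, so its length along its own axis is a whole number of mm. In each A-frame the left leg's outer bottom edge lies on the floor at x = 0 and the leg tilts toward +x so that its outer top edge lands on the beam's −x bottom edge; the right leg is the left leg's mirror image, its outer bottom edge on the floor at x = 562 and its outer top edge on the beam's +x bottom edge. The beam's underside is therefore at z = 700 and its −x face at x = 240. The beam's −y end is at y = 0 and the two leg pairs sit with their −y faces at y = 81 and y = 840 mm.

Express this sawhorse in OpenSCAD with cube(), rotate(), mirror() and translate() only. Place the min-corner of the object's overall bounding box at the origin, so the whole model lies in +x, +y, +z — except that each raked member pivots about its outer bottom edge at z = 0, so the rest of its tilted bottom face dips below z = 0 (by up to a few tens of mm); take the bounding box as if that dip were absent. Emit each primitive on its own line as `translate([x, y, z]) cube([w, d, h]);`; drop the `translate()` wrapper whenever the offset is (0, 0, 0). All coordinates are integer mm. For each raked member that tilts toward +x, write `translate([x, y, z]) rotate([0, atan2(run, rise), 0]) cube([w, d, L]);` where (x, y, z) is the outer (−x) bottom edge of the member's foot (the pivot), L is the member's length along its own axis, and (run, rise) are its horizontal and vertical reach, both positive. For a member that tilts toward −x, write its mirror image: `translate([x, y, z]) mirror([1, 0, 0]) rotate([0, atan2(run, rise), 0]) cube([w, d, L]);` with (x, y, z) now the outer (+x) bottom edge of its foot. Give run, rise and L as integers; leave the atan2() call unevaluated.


translate([240, 0, 700]) cube([82, 972, 42]);
translate([0, 81, 0]) rotate([0, atan2(240, 700), 0]) cube([38, 51, 740]);
translate([562, 81, 0]) mirror([1, 0, 0]) rotate([0, atan2(240, 700), 0]) cube([38, 51, 740]);
translate([0, 840, 0]) rotate([0, atan2(240, 700), 0]) cube([38, 51, 740]);
translate([562, 840, 0]) mirror([1, 0, 0]) rotate([0, atan2(240, 700), 0]) cube([38, 51, 740]);


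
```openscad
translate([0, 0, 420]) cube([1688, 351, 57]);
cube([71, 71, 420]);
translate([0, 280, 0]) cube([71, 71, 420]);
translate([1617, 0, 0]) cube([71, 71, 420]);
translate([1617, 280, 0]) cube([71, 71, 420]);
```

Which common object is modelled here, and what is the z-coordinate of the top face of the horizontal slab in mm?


A bench. The seat-top height is 477 mm.

A long slab on four corner posts — a bench. The slab sits at z = 420 with thickness 57, so the top is 420 + 57 = 477 mm.


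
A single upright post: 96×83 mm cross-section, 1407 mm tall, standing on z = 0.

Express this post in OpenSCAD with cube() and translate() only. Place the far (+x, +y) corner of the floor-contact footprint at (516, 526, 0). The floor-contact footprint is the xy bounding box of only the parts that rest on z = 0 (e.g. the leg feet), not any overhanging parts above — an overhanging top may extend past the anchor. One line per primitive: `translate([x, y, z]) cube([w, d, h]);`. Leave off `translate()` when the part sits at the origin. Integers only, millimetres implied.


translate([420, 443, 0]) cube([96, 83, 1407]);


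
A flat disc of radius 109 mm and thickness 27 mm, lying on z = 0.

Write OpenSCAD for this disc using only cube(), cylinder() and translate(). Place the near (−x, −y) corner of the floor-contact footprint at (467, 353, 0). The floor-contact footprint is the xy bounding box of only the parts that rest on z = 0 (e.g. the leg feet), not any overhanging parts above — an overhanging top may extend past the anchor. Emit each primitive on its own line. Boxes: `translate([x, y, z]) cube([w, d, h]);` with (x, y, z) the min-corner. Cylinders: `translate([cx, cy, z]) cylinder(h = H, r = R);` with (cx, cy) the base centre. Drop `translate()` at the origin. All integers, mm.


translate([576, 462, 0]) cylinder(h = 27, r = 109);


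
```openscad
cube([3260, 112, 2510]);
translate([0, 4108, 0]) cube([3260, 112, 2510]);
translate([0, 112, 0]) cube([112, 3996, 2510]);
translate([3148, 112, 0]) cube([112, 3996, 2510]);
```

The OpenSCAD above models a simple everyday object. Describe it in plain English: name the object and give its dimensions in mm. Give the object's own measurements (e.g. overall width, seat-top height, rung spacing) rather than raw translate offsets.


The wall frame of a small rectangular building: four walls, each 2510 mm tall and 112 mm thick, enclosing a footprint 3260 mm (x) by 4220 mm (y) outside-to-outside, with no floor or roof. The front and back walls (the −y and +y sides) span the full width; the two side walls fit between them.


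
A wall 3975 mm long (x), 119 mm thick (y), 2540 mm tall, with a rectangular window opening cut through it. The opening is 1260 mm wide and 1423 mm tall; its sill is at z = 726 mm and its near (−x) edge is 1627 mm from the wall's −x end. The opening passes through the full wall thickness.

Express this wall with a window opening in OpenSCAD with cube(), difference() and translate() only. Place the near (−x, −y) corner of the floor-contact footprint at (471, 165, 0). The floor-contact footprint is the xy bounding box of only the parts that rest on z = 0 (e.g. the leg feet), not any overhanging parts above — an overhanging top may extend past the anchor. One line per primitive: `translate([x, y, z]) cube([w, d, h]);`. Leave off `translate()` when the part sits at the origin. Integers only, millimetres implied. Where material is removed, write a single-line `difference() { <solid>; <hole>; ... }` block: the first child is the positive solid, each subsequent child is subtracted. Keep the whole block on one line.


difference() { translate([471, 165, 0]) cube([3975, 119, 2540]); translate([2098, 165, 726]) cube([1260, 119, 1423]); }


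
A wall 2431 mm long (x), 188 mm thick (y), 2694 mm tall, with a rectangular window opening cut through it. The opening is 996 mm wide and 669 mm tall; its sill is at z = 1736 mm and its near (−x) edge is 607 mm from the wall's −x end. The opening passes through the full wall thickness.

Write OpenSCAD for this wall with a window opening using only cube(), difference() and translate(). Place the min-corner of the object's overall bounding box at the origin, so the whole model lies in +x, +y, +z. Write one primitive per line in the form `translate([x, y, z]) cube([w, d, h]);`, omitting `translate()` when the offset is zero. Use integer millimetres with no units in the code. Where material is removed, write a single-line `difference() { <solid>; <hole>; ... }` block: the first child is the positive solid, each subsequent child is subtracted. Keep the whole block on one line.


difference() { cube([2431, 188, 2694]); translate([607, 0, 1736]) cube([996, 188, 669]); }


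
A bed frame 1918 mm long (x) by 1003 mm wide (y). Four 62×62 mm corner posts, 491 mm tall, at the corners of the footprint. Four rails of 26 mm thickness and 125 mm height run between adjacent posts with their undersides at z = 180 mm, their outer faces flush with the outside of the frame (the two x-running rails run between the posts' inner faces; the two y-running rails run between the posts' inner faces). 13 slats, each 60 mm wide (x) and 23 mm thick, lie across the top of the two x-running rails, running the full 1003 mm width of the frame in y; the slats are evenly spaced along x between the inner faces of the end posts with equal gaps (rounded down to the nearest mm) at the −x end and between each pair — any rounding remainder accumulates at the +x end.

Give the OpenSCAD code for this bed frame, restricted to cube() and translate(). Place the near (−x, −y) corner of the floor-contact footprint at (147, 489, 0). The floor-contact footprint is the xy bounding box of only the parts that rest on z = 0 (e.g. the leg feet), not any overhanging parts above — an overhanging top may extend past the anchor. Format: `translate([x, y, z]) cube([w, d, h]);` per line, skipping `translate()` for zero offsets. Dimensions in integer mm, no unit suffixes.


translate([147, 489, 0]) cube([62, 62, 491]);
translate([147, 1430, 0]) cube([62, 62, 491]);
translate([2003, 489, 0]) cube([62, 62, 491]);
translate([2003, 1430, 0]) cube([62, 62, 491]);
translate([209, 489, 180]) cube([1794, 26, 125]);
translate([209, 1466, 180]) cube([1794, 26, 125]);
translate([147, 551, 180]) cube([26, 879, 125]);
translate([2039, 551, 180]) cube([26, 879, 125]);
translate([281, 489, 305]) cube([60, 1003, 23]);
translate([413, 489, 305]) cube([60, 1003, 23]);
translate([545, 489, 305]) cube([60, 1003, 23]);
translate([677, 489, 305]) cube([60, 1003, 23]);
translate([809, 489, 305]) cube([60, 1003, 23]);
translate([941, 489, 305]) cube([60, 1003, 23]);
translate([1073, 489, 305]) cube([60, 1003, 23]);
translate([1205, 489, 305]) cube([60, 1003, 23]);
translate([1337, 489, 305]) cube([60, 1003, 23]);
translate([1469, 489, 305]) cube([60, 1003, 23]);
translate([1601, 489, 305]) cube([60, 1003, 23]);
translate([1733, 489, 305]) cube([60, 1003, 23]);
translate([1865, 489, 305]) cube([60, 1003, 23]);
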